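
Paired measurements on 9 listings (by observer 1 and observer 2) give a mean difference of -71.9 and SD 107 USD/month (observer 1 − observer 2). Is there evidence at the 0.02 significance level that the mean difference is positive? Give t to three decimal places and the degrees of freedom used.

t = -2.016, df = 8

H0: μ_d = 0; H1: μ_d > 0 (paired t-test on the differences, right-tailed).
t = d̄/(s_d/√n) = -71.9/(107/√9) = -2.016
df = n − 1 = 8
p-value = P(T ≥ -2.016) ≈ 0.961
Since p ≈ 0.961 > α = 0.02, fail to reject H0; the evidence is not statistically significant.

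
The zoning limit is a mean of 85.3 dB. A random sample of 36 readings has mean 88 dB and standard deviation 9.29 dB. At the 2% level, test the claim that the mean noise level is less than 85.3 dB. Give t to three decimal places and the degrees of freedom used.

t = 1.744, df = 35

H0: μ = 85.3; H1: μ < 85.3 (one-sample t-test, left-tailed).
t = (x̄ − μ₀)/(s/√n) = (88 − 85.3)/(9.29/√36) = 1.744
df = n − 1 = 35
p-value = P(T ≤ 1.744) ≈ 0.9550
Since p ≈ 0.9550 > α = 0.02, fail to reject H0; the data do not provide sufficient evidence against H0.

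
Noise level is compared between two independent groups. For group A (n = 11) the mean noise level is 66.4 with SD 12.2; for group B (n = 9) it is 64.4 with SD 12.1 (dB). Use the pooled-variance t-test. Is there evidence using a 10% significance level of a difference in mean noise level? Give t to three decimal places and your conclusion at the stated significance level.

Let group 1 = group A, group 2 = group B. H0: μ_1 = μ_2; H1: μ_1 ≠ μ_2 (two-sample pooled-variance t-test, two-sided).
s_p² = [(11−1)·12.2² + (9−1)·12.1²]/(11+9−2) = 147.76
t = (66.4 − 64.4)/√[147.76·(1/11 + 1/9)] = 0.366
df = n₁ + n₂ − 2 = 18
Two-sided p-value ≈ 0.719
Since p ≈ 0.719 > α = 0.1, fail to reject H0; the data do not provide sufficient evidence against H0.

t = 0.366; fail to reject H0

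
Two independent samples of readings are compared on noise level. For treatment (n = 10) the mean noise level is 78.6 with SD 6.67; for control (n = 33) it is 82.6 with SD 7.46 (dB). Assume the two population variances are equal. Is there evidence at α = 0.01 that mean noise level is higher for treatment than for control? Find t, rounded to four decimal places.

-1.5192

Let group 1 = treatment, group 2 = control. H0: μ_1 = μ_2; H1: μ_1 > μ_2 (two-sample pooled-variance t-test, right-tailed).
s_p² = [(10−1)·6.67² + (33−1)·7.46²]/(10+33−2) = 53.2013
t = (78.6 − 82.6)/√[53.2013·(1/10 + 1/33)] = -1.5192
df = n₁ + n₂ − 2 = 41
p-value = P(T ≥ -1.5192) ≈ 0.9318
Since p ≈ 0.9318 > α = 0.01, fail to reject H0; the data do not provide sufficient evidence against H0.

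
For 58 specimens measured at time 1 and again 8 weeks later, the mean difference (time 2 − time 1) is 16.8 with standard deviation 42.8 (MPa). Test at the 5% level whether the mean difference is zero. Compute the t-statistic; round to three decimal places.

H0: μ_d = 0; H1: μ_d ≠ 0 (paired t-test on the differences, two-sided).
t = d̄/(s_d/√n) = 16.8/(42.8/√58) = 2.989
df = n − 1 = 57
Two-sided p-value ≈ 0.004
Since p ≈ 0.004 < α = 0.05, reject H0; the data support H1.

2.989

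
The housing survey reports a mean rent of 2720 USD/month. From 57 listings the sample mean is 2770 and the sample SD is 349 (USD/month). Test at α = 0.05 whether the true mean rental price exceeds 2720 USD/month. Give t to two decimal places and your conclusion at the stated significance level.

H0: μ = 2720; H1: μ > 2720 (one-sample t-test, right-tailed).
t = (x̄ − μ₀)/(s/√n) = (2770 − 2720)/(349/√57) = 1.08
df = n − 1 = 56
p-value = P(T ≥ 1.08) ≈ 0.142
Since p ≈ 0.142 > α = 0.05, fail to reject H0; the data do not provide sufficient evidence against H0.

t = 1.08; fail to reject H0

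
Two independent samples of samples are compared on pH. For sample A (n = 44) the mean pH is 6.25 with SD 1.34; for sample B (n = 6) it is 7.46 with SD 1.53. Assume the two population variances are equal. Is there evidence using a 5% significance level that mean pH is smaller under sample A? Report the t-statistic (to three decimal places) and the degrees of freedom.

t = -2.043, df = 48

Let group 1 = sample A, group 2 = sample B. H0: μ_1 = μ_2; H1: μ_1 < μ_2 (two-sample pooled-variance t-test, left-tailed).
s_p² = [(44−1)·1.34² + (6−1)·1.53²]/(44+6−2) = 1.8524
t = (6.25 − 7.46)/√[1.8524·(1/44 + 1/6)] = -2.043
df = n₁ + n₂ − 2 = 48
p-value = P(T ≤ -2.043) ≈ 0.023
Since p ≈ 0.023 < α = 0.05, reject H0; the evidence is statistically significant.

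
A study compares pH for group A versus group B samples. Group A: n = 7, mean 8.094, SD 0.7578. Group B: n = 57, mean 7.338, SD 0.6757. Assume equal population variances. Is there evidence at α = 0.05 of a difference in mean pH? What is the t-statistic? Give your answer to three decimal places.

Let group 1 = group A, group 2 = group B. H0: μ_1 = μ_2; H1: μ_1 ≠ μ_2 (two-sample pooled-variance t-test, two-sided).
s_p² = [(7−1)·0.7578² + (57−1)·0.6757²]/(7+57−2) = 0.46796
t = (8.094 − 7.338)/√[0.46796·(1/7 + 1/57)] = 2.759
df = n₁ + n₂ − 2 = 62
Two-sided p-value ≈ 0.0076
Since p ≈ 0.0076 < α = 0.05, reject H0; the evidence is statistically significant.

2.759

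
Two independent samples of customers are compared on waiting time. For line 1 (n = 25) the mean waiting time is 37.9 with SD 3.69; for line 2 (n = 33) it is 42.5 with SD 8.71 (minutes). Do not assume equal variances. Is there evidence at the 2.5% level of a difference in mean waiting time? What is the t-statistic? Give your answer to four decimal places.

Let group 1 = line 1, group 2 = line 2. H0: μ_1 = μ_2; H1: μ_1 ≠ μ_2 (Welch's two-sample t-test, two-sided).
t = (x̄_1 − x̄_2)/√(s_1²/n_1 + s_2²/n_2) = (37.9 − 42.5)/√(3.69²/25 + 8.71²/33) = -2.7279
Welch–Satterthwaite df ≈ 45.55
Two-sided p-value ≈ 0.0090
Since p ≈ 0.0090 < α = 0.025, reject H0; the evidence is statistically significant.

-2.7279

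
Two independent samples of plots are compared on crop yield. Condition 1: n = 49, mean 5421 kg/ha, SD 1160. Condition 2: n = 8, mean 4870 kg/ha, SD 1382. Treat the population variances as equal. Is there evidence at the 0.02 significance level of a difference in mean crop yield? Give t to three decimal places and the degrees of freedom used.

t = 1.214, df = 55

Let group 1 = condition 1, group 2 = condition 2. H0: μ_1 = μ_2; H1: μ_1 ≠ μ_2 (two-sample pooled-variance t-test, two-sided).
s_p² = [(49−1)·1160² + (8−1)·1382²]/(49+8−2) = 1417420
t = (5421 − 4870)/√[1417420·(1/49 + 1/8)] = 1.214
df = n₁ + n₂ − 2 = 55
Two-sided p-value ≈ 0.2301
Since p ≈ 0.2301 > α = 0.02, fail to reject H0; the evidence is not statistically significant.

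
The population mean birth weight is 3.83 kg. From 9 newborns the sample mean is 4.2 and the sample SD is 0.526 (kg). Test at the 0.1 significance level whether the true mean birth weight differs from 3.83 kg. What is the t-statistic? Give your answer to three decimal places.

2.110

H0: μ = 3.83; H1: μ ≠ 3.83 (one-sample t-test, two-sided).
t = (x̄ − μ₀)/(s/√n) = (4.2 − 3.83)/(0.526/√9) = 2.110
df = n − 1 = 8
Two-sided p-value ≈ 0.0678
Since p ≈ 0.0678 < α = 0.1, reject H0; the evidence is statistically significant.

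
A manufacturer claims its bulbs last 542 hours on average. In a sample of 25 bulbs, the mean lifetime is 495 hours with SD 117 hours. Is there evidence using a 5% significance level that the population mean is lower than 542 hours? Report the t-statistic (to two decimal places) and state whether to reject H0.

t = -2.01; reject H0

H0: μ = 542; H1: μ < 542 (one-sample t-test, left-tailed).
t = (x̄ − μ₀)/(s/√n) = (495 − 542)/(117/√25) = -2.01
df = n − 1 = 24
p-value = P(T ≤ -2.01) ≈ 0.028
Since p ≈ 0.028 < α = 0.05, reject H0; the data support H1.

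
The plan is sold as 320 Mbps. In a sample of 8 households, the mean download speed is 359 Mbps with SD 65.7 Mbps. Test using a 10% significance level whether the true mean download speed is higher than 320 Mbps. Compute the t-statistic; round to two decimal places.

1.68

H0: μ = 320; H1: μ > 320 (one-sample t-test, right-tailed).
t = (x̄ − μ₀)/(s/√n) = (359 − 320)/(65.7/√8) = 1.68
df = n − 1 = 7
p-value = P(T ≥ 1.68) ≈ 0.0685
Since p ≈ 0.0685 < α = 0.1, reject H0; the data support H1.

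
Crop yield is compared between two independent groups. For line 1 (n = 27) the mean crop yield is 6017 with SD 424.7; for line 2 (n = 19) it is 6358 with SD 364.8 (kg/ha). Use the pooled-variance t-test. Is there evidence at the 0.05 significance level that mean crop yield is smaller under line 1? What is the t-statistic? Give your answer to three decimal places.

Let group 1 = line 1, group 2 = line 2. H0: μ_1 = μ_2; H1: μ_1 < μ_2 (two-sample pooled-variance t-test, left-tailed).
s_p² = [(27−1)·424.7² + (19−1)·364.8²]/(27+19−2) = 161024
t = (6017 − 6358)/√[161024·(1/27 + 1/19)] = -2.838
df = n₁ + n₂ − 2 = 44
p-value = P(T ≤ -2.838) ≈ 0.003
Since p ≈ 0.003 < α = 0.05, reject H0; the evidence is statistically significant.

-2.838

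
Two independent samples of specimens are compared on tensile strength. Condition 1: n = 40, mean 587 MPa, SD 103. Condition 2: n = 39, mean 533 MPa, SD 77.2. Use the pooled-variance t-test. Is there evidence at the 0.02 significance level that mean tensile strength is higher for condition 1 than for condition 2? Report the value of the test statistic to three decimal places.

2.632

Let group 1 = condition 1, group 2 = condition 2. H0: μ_1 = μ_2; H1: μ_1 > μ_2 (two-sample pooled-variance t-test, right-tailed).
s_p² = [(40−1)·103² + (39−1)·77.2²]/(40+39−2) = 8314.61
t = (587 − 533)/√[8314.61·(1/40 + 1/39)] = 2.632
df = n₁ + n₂ − 2 = 77
p-value = P(T ≥ 2.632) ≈ 0.005
Since p ≈ 0.005 < α = 0.02, reject H0; the evidence is statistically significant.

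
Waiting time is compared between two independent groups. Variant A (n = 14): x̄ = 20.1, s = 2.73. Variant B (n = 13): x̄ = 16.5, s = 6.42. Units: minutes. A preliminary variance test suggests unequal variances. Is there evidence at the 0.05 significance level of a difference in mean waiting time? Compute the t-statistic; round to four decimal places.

1.8708

Let group 1 = variant A, group 2 = variant B. H0: μ_1 = μ_2; H1: μ_1 ≠ μ_2 (Welch's two-sample t-test, two-sided).
t = (x̄_1 − x̄_2)/√(s_1²/n_1 + s_2²/n_2) = (20.1 − 16.5)/√(2.73²/14 + 6.42²/13) = 1.8708
Welch–Satterthwaite df ≈ 15.95
Two-sided p-value ≈ 0.0798
Since p ≈ 0.0798 > α = 0.05, fail to reject H0; the data do not provide sufficient evidence against H0.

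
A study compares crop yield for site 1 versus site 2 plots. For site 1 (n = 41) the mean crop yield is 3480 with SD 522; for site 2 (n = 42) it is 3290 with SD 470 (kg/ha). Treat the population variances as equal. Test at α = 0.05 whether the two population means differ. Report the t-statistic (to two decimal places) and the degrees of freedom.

Let group 1 = site 1, group 2 = site 2. H0: μ_1 = μ_2; H1: μ_1 ≠ μ_2 (two-sample pooled-variance t-test, two-sided).
s_p² = [(41−1)·522² + (42−1)·470²]/(41+42−2) = 246374
t = (3480 − 3290)/√[246374·(1/41 + 1/42)] = 1.74
df = n₁ + n₂ − 2 = 81
Two-sided p-value ≈ 0.0850
Since p ≈ 0.0850 > α = 0.05, fail to reject H0; the evidence is not statistically significant.

t = 1.74, df = 81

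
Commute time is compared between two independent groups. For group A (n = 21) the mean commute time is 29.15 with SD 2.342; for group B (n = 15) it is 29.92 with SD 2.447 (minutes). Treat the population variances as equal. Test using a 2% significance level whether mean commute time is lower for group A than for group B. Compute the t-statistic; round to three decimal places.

Let group 1 = group A, group 2 = group B. H0: μ_1 = μ_2; H1: μ_1 < μ_2 (two-sample pooled-variance t-test, left-tailed).
s_p² = [(21−1)·2.342² + (15−1)·2.447²]/(21+15−2) = 5.69202
t = (29.15 − 29.92)/√[5.69202·(1/21 + 1/15)] = -0.955
df = n₁ + n₂ − 2 = 34
p-value = P(T ≤ -0.955) ≈ 0.173
Since p ≈ 0.173 > α = 0.02, fail to reject H0; the data do not provide sufficient evidence against H0.

-0.955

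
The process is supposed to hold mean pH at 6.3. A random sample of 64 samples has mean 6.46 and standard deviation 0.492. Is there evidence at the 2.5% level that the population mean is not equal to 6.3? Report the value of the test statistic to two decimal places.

H0: μ = 6.3; H1: μ ≠ 6.3 (one-sample t-test, two-sided).
t = (x̄ − μ₀)/(s/√n) = (6.46 − 6.3)/(0.492/√64) = 2.60
df = n − 1 = 63
Two-sided p-value ≈ 0.012
Since p ≈ 0.012 < α = 0.025, reject H0; the data support H1.

2.60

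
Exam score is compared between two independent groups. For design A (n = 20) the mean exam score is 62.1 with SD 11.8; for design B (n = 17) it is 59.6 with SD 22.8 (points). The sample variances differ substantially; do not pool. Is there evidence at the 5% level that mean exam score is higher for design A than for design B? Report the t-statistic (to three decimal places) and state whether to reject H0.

t = 0.408; fail to reject H0

Let group 1 = design A, group 2 = design B. H0: μ_1 = μ_2; H1: μ_1 > μ_2 (Welch's two-sample t-test, right-tailed).
t = (x̄_1 − x̄_2)/√(s_1²/n_1 + s_2²/n_2) = (62.1 − 59.6)/√(11.8²/20 + 22.8²/17) = 0.408
Welch–Satterthwaite df ≈ 23.11
p-value = P(T ≥ 0.408) ≈ 0.3435
Since p ≈ 0.3435 > α = 0.05, fail to reject H0; the data do not provide sufficient evidence against H0.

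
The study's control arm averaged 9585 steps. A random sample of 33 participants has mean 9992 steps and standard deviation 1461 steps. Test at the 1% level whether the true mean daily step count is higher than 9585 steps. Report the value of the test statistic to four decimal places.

1.6003

H0: μ = 9585; H1: μ > 9585 (one-sample t-test, right-tailed).
t = (x̄ − μ₀)/(s/√n) = (9992 − 9585)/(1461/√33) = 1.6003
df = n − 1 = 32
p-value = P(T ≥ 1.6003) ≈ 0.060
Since p ≈ 0.060 > α = 0.01, fail to reject H0; the evidence is not statistically significant.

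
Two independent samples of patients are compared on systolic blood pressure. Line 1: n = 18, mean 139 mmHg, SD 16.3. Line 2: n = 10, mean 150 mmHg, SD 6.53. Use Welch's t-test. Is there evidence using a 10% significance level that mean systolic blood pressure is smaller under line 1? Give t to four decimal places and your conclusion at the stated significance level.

Let group 1 = line 1, group 2 = line 2. H0: μ_1 = μ_2; H1: μ_1 < μ_2 (Welch's two-sample t-test, left-tailed).
t = (x̄_1 − x̄_2)/√(s_1²/n_1 + s_2²/n_2) = (139 − 150)/√(16.3²/18 + 6.53²/10) = -2.5219
Welch–Satterthwaite df ≈ 24.40
p-value = P(T ≤ -2.5219) ≈ 0.0093
Since p ≈ 0.0093 < α = 0.1, reject H0; the data support H1.

t = -2.5219; reject H0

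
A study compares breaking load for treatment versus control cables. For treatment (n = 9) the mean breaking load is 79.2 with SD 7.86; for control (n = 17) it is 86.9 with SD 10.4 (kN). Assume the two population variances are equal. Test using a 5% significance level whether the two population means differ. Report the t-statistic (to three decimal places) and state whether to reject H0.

Let group 1 = treatment, group 2 = control. H0: μ_1 = μ_2; H1: μ_1 ≠ μ_2 (two-sample pooled-variance t-test, two-sided).
s_p² = [(9−1)·7.86² + (17−1)·10.4²]/(9+17−2) = 92.6999
t = (79.2 − 86.9)/√[92.6999·(1/9 + 1/17)] = -1.940
df = n₁ + n₂ − 2 = 24
Two-sided p-value ≈ 0.064
Since p ≈ 0.064 > α = 0.05, fail to reject H0; the data do not provide sufficient evidence against H0.

t = -1.940; fail to reject H0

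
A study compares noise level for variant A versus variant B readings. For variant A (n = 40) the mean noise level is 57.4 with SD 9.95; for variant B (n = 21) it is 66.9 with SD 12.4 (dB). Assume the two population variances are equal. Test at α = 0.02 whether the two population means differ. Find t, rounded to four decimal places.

-3.2513

Let group 1 = variant A, group 2 = variant B. H0: μ_1 = μ_2; H1: μ_1 ≠ μ_2 (two-sample pooled-variance t-test, two-sided).
s_p² = [(40−1)·9.95² + (21−1)·12.4²]/(40+21−2) = 117.564
t = (57.4 − 66.9)/√[117.564·(1/40 + 1/21)] = -3.2513
df = n₁ + n₂ − 2 = 59
Two-sided p-value ≈ 0.0019
Since p ≈ 0.0019 < α = 0.02, reject H0; the data support H1.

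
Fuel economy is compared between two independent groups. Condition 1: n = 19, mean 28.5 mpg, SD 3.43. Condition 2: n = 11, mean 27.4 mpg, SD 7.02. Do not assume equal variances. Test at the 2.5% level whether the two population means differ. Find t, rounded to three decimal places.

0.487

Let group 1 = condition 1, group 2 = condition 2. H0: μ_1 = μ_2; H1: μ_1 ≠ μ_2 (Welch's two-sample t-test, two-sided).
t = (x̄_1 − x̄_2)/√(s_1²/n_1 + s_2²/n_2) = (28.5 − 27.4)/√(3.43²/19 + 7.02²/11) = 0.487
Welch–Satterthwaite df ≈ 12.82
Two-sided p-value ≈ 0.6344
Since p ≈ 0.6344 > α = 0.025, fail to reject H0; the data do not provide sufficient evidence against H0.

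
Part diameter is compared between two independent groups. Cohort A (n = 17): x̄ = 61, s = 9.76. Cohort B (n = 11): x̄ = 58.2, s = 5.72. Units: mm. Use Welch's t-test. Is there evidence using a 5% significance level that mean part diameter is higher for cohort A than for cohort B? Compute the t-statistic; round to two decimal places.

Let group 1 = cohort A, group 2 = cohort B. H0: μ_1 = μ_2; H1: μ_1 > μ_2 (Welch's two-sample t-test, right-tailed).
t = (x̄_1 − x̄_2)/√(s_1²/n_1 + s_2²/n_2) = (61 − 58.2)/√(9.76²/17 + 5.72²/11) = 0.96
Welch–Satterthwaite df ≈ 25.84
p-value = P(T ≥ 0.96) ≈ 0.174
Since p ≈ 0.174 > α = 0.05, fail to reject H0; the data do not provide sufficient evidence against H0.

0.96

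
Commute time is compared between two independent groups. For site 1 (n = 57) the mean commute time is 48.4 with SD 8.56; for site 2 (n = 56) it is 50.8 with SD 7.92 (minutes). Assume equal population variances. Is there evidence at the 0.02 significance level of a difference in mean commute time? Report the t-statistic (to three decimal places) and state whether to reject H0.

t = -1.546; fail to reject H0

Let group 1 = site 1, group 2 = site 2. H0: μ_1 = μ_2; H1: μ_1 ≠ μ_2 (two-sample pooled-variance t-test, two-sided).
s_p² = [(57−1)·8.56² + (56−1)·7.92²]/(57+56−2) = 68.0475
t = (48.4 − 50.8)/√[68.0475·(1/57 + 1/56)] = -1.546
df = n₁ + n₂ − 2 = 111
Two-sided p-value ≈ 0.125
Since p ≈ 0.125 > α = 0.02, fail to reject H0; the data do not provide sufficient evidence against H0.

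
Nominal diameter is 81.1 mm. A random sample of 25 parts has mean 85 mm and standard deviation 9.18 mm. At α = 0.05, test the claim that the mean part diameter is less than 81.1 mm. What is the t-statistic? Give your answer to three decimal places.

H0: μ = 81.1; H1: μ < 81.1 (one-sample t-test, left-tailed).
t = (x̄ − μ₀)/(s/√n) = (85 − 81.1)/(9.18/√25) = 2.124
df = n − 1 = 24
p-value = P(T ≤ 2.124) ≈ 0.9779
Since p ≈ 0.9779 > α = 0.05, fail to reject H0; the evidence is not statistically significant.

2.124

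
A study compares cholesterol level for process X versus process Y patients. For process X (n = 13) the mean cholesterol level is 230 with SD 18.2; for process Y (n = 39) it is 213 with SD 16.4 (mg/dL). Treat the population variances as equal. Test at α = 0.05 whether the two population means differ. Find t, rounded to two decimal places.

Let group 1 = process X, group 2 = process Y. H0: μ_1 = μ_2; H1: μ_1 ≠ μ_2 (two-sample pooled-variance t-test, two-sided).
s_p² = [(13−1)·18.2² + (39−1)·16.4²]/(13+39−2) = 283.907
t = (230 − 213)/√[283.907·(1/13 + 1/39)] = 3.15
df = n₁ + n₂ − 2 = 50
Two-sided p-value ≈ 0.003
Since p ≈ 0.003 < α = 0.05, reject H0; the evidence is statistically significant.

3.15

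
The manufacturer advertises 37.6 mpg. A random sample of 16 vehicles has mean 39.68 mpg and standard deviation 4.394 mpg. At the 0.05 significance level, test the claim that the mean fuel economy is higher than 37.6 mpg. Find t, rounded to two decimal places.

1.89

H0: μ = 37.6; H1: μ > 37.6 (one-sample t-test, right-tailed).
t = (x̄ − μ₀)/(s/√n) = (39.68 − 37.6)/(4.394/√16) = 1.89
df = n − 1 = 15
p-value = P(T ≥ 1.89) ≈ 0.039
Since p ≈ 0.039 < α = 0.05, reject H0; the data support H1.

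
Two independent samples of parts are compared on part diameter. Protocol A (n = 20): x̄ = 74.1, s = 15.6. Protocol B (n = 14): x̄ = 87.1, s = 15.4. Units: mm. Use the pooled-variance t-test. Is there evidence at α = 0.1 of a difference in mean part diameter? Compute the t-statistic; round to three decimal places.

Let group 1 = protocol A, group 2 = protocol B. H0: μ_1 = μ_2; H1: μ_1 ≠ μ_2 (two-sample pooled-variance t-test, two-sided).
s_p² = [(20−1)·15.6² + (14−1)·15.4²]/(20+14−2) = 240.841
t = (74.1 − 87.1)/√[240.841·(1/20 + 1/14)] = -2.404
df = n₁ + n₂ − 2 = 32
Two-sided p-value ≈ 0.0222
Since p ≈ 0.0222 < α = 0.1, reject H0; the evidence is statistically significant.

-2.404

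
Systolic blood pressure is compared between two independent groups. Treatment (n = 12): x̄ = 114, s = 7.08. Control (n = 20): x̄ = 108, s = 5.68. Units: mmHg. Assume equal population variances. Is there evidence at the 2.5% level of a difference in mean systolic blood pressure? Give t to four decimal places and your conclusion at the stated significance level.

t = 2.6375; reject H0

Let group 1 = treatment, group 2 = control. H0: μ_1 = μ_2; H1: μ_1 ≠ μ_2 (two-sample pooled-variance t-test, two-sided).
s_p² = [(12−1)·7.08² + (20−1)·5.68²]/(12+20−2) = 38.8125
t = (114 − 108)/√[38.8125·(1/12 + 1/20)] = 2.6375
df = n₁ + n₂ − 2 = 30
Two-sided p-value ≈ 0.013
Since p ≈ 0.013 < α = 0.025, reject H0; the evidence is statistically significant.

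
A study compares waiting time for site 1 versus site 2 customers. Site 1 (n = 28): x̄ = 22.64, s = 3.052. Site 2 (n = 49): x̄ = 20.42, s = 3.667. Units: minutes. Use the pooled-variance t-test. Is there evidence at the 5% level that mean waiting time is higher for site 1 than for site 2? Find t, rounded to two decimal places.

2.71

Let group 1 = site 1, group 2 = site 2. H0: μ_1 = μ_2; H1: μ_1 > μ_2 (two-sample pooled-variance t-test, right-tailed).
s_p² = [(28−1)·3.052² + (49−1)·3.667²]/(28+49−2) = 11.9593
t = (22.64 − 20.42)/√[11.9593·(1/28 + 1/49)] = 2.71
df = n₁ + n₂ − 2 = 75
p-value = P(T ≥ 2.71) ≈ 0.004
Since p ≈ 0.004 < α = 0.05, reject H0; the evidence is statistically significant.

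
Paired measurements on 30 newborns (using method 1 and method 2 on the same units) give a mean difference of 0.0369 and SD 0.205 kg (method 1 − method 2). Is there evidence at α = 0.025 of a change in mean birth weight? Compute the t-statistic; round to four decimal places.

0.9859

H0: μ_d = 0; H1: μ_d ≠ 0 (paired t-test on the differences, two-sided).
t = d̄/(s_d/√n) = 0.0369/(0.205/√30) = 0.9859
df = n − 1 = 29
Two-sided p-value ≈ 0.332
Since p ≈ 0.332 > α = 0.025, fail to reject H0; the evidence is not statistically significant.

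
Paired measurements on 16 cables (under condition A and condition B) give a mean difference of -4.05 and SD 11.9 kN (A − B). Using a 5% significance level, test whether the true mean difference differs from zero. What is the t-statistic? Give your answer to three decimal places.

H0: μ_d = 0; H1: μ_d ≠ 0 (paired t-test on the differences, two-sided).
t = d̄/(s_d/√n) = -4.05/(11.9/√16) = -1.361
df = n − 1 = 15
Two-sided p-value ≈ 0.194
Since p ≈ 0.194 > α = 0.05, fail to reject H0; the data do not provide sufficient evidence against H0.

-1.361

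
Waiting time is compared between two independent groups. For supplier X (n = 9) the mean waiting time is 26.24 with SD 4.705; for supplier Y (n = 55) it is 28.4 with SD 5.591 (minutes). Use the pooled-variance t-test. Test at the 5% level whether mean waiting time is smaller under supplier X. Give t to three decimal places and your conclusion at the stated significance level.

t = -1.095; fail to reject H0

Let group 1 = supplier X, group 2 = supplier Y. H0: μ_1 = μ_2; H1: μ_1 < μ_2 (two-sample pooled-variance t-test, left-tailed).
s_p² = [(9−1)·4.705² + (55−1)·5.591²]/(9+55−2) = 30.0822
t = (26.24 − 28.4)/√[30.0822·(1/9 + 1/55)] = -1.095
df = n₁ + n₂ − 2 = 62
p-value = P(T ≤ -1.095) ≈ 0.1388
Since p ≈ 0.1388 > α = 0.05, fail to reject H0; the data do not provide sufficient evidence against H0.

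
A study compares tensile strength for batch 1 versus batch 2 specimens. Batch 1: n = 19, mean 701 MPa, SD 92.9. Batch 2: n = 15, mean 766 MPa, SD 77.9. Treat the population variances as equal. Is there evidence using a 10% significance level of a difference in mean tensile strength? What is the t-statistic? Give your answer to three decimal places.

Let group 1 = batch 1, group 2 = batch 2. H0: μ_1 = μ_2; H1: μ_1 ≠ μ_2 (two-sample pooled-variance t-test, two-sided).
s_p² = [(19−1)·92.9² + (15−1)·77.9²]/(19+15−2) = 7509.54
t = (701 − 766)/√[7509.54·(1/19 + 1/15)] = -2.172
df = n₁ + n₂ − 2 = 32
Two-sided p-value ≈ 0.0374
Since p ≈ 0.0374 < α = 0.1, reject H0; the data support H1.

-2.172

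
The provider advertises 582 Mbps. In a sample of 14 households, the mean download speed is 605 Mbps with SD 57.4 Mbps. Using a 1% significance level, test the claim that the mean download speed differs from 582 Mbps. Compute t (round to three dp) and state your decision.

t = 1.499; fail to reject H0

H0: μ = 582; H1: μ ≠ 582 (one-sample t-test, two-sided).
t = (x̄ − μ₀)/(s/√n) = (605 − 582)/(57.4/√14) = 1.499
df = n − 1 = 13
Two-sided p-value ≈ 0.1577
Since p ≈ 0.1577 > α = 0.01, fail to reject H0; the data do not provide sufficient evidence against H0.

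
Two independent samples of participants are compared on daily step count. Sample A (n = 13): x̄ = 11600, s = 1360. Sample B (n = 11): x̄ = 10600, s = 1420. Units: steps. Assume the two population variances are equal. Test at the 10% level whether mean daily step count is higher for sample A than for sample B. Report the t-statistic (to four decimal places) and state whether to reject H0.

t = 1.7591; reject H0

Let group 1 = sample A, group 2 = sample B. H0: μ_1 = μ_2; H1: μ_1 > μ_2 (two-sample pooled-variance t-test, right-tailed).
s_p² = [(13−1)·1360² + (11−1)·1420²]/(13+11−2) = 1925420
t = (11600 − 10600)/√[1925420·(1/13 + 1/11)] = 1.7591
df = n₁ + n₂ − 2 = 22
p-value = P(T ≥ 1.7591) ≈ 0.046
Since p ≈ 0.046 < α = 0.1, reject H0; the data support H1.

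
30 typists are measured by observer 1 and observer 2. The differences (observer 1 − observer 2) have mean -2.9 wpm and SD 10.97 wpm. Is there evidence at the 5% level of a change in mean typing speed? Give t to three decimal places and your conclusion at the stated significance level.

t = -1.448; fail to reject H0

H0: μ_d = 0; H1: μ_d ≠ 0 (paired t-test on the differences, two-sided).
t = d̄/(s_d/√n) = -2.9/(10.97/√30) = -1.448
df = n − 1 = 29
Two-sided p-value ≈ 0.1584
Since p ≈ 0.1584 > α = 0.05, fail to reject H0; the data do not provide sufficient evidence against H0.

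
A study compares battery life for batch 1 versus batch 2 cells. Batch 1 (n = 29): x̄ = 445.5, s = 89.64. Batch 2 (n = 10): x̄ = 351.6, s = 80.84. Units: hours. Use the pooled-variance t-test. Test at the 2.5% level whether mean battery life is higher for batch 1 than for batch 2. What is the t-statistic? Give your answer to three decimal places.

2.924

Let group 1 = batch 1, group 2 = batch 2. H0: μ_1 = μ_2; H1: μ_1 > μ_2 (two-sample pooled-variance t-test, right-tailed).
s_p² = [(29−1)·89.64² + (10−1)·80.84²]/(29+10−2) = 7670.41
t = (445.5 − 351.6)/√[7670.41·(1/29 + 1/10)] = 2.924
df = n₁ + n₂ − 2 = 37
p-value = P(T ≥ 2.924) ≈ 0.003
Since p ≈ 0.003 < α = 0.025, reject H0; the data support H1.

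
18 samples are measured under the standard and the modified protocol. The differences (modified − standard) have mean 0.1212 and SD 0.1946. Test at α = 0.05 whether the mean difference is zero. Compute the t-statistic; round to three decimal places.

2.642

H0: μ_d = 0; H1: μ_d ≠ 0 (paired t-test on the differences, two-sided).
t = d̄/(s_d/√n) = 0.1212/(0.1946/√18) = 2.642
df = n − 1 = 17
Two-sided p-value ≈ 0.0171
Since p ≈ 0.0171 < α = 0.05, reject H0; the evidence is statistically significant.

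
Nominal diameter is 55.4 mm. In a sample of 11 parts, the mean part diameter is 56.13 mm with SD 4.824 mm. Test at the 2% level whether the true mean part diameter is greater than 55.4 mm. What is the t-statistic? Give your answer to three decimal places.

0.502

H0: μ = 55.4; H1: μ > 55.4 (one-sample t-test, right-tailed).
t = (x̄ − μ₀)/(s/√n) = (56.13 − 55.4)/(4.824/√11) = 0.502
df = n − 1 = 10
p-value = P(T ≥ 0.502) ≈ 0.3133
Since p ≈ 0.3133 > α = 0.02, fail to reject H0; the data do not provide sufficient evidence against H0.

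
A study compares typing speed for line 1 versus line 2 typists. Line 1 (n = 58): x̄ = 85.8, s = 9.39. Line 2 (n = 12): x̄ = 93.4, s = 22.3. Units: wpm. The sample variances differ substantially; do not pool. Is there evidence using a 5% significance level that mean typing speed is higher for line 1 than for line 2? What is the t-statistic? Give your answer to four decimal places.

Let group 1 = line 1, group 2 = line 2. H0: μ_1 = μ_2; H1: μ_1 > μ_2 (Welch's two-sample t-test, right-tailed).
t = (x̄_1 − x̄_2)/√(s_1²/n_1 + s_2²/n_2) = (85.8 − 93.4)/√(9.39²/58 + 22.3²/12) = -1.1595
Welch–Satterthwaite df ≈ 11.82
p-value = P(T ≥ -1.1595) ≈ 0.8654
Since p ≈ 0.8654 > α = 0.05, fail to reject H0; the evidence is not statistically significant.

-1.1595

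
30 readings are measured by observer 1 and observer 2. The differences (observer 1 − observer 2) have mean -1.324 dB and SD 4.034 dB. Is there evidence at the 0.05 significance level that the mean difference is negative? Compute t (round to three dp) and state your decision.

t = -1.798; reject H0

H0: μ_d = 0; H1: μ_d < 0 (paired t-test on the differences, left-tailed).
t = d̄/(s_d/√n) = -1.324/(4.034/√30) = -1.798
df = n − 1 = 29
p-value = P(T ≤ -1.798) ≈ 0.041
Since p ≈ 0.041 < α = 0.05, reject H0; the evidence is statistically significant.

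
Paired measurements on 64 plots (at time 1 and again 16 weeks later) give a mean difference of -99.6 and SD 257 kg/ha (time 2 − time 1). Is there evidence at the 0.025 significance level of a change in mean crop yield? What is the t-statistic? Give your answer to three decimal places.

-3.100

H0: μ_d = 0; H1: μ_d ≠ 0 (paired t-test on the differences, two-sided).
t = d̄/(s_d/√n) = -99.6/(257/√64) = -3.100
df = n − 1 = 63
Two-sided p-value ≈ 0.003
Since p ≈ 0.003 < α = 0.025, reject H0; the evidence is statistically significant.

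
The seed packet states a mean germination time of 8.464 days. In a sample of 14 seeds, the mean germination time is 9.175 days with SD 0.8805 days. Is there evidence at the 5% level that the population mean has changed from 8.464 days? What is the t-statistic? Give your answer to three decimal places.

3.021

H0: μ = 8.464; H1: μ ≠ 8.464 (one-sample t-test, two-sided).
t = (x̄ − μ₀)/(s/√n) = (9.175 − 8.464)/(0.8805/√14) = 3.021
df = n − 1 = 13
Two-sided p-value ≈ 0.0098
Since p ≈ 0.0098 < α = 0.05, reject H0; the data support H1.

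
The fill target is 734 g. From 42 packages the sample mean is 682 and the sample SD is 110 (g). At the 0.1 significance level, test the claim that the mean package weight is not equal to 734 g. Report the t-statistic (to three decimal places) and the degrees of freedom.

H0: μ = 734; H1: μ ≠ 734 (one-sample t-test, two-sided).
t = (x̄ − μ₀)/(s/√n) = (682 − 734)/(110/√42) = -3.064
df = n − 1 = 41
Two-sided p-value ≈ 0.0039
Since p ≈ 0.0039 < α = 0.1, reject H0; the data support H1.

t = -3.064, df = 41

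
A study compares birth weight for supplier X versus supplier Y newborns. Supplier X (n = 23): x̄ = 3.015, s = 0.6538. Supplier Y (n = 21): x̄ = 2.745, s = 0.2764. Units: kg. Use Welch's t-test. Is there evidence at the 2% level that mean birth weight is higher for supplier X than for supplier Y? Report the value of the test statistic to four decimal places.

1.8112

Let group 1 = supplier X, group 2 = supplier Y. H0: μ_1 = μ_2; H1: μ_1 > μ_2 (Welch's two-sample t-test, right-tailed).
t = (x̄_1 − x̄_2)/√(s_1²/n_1 + s_2²/n_2) = (3.015 − 2.745)/√(0.6538²/23 + 0.2764²/21) = 1.8112
Welch–Satterthwaite df ≈ 30.18
p-value = P(T ≥ 1.8112) ≈ 0.0400
Since p ≈ 0.0400 > α = 0.02, fail to reject H0; the evidence is not statistically significant.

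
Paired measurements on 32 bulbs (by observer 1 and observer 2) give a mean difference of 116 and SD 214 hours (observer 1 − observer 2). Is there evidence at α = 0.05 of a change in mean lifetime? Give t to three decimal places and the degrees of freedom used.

H0: μ_d = 0; H1: μ_d ≠ 0 (paired t-test on the differences, two-sided).
t = d̄/(s_d/√n) = 116/(214/√32) = 3.066
df = n − 1 = 31
Two-sided p-value ≈ 0.004
Since p ≈ 0.004 < α = 0.05, reject H0; the evidence is statistically significant.

t = 3.066, df = 31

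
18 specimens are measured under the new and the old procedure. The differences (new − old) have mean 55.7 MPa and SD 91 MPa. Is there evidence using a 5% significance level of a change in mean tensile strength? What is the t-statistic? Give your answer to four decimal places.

2.5969

H0: μ_d = 0; H1: μ_d ≠ 0 (paired t-test on the differences, two-sided).
t = d̄/(s_d/√n) = 55.7/(91/√18) = 2.5969
df = n − 1 = 17
Two-sided p-value ≈ 0.019
Since p ≈ 0.019 < α = 0.05, reject H0; the data support H1.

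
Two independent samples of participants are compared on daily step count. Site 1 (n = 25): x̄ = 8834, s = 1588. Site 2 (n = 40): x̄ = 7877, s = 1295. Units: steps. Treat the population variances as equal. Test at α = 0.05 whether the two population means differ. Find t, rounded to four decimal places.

2.6550

Let group 1 = site 1, group 2 = site 2. H0: μ_1 = μ_2; H1: μ_1 ≠ μ_2 (two-sample pooled-variance t-test, two-sided).
s_p² = [(25−1)·1588² + (40−1)·1295²]/(25+40−2) = 1998820
t = (8834 − 7877)/√[1998820·(1/25 + 1/40)] = 2.6550
df = n₁ + n₂ − 2 = 63
Two-sided p-value ≈ 0.010
Since p ≈ 0.010 < α = 0.05, reject H0; the data support H1.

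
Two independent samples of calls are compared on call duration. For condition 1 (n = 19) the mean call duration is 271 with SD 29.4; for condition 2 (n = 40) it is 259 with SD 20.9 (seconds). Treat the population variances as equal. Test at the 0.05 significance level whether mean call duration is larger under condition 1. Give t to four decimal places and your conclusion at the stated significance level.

t = 1.8011; reject H0

Let group 1 = condition 1, group 2 = condition 2. H0: μ_1 = μ_2; H1: μ_1 > μ_2 (two-sample pooled-variance t-test, right-tailed).
s_p² = [(19−1)·29.4² + (40−1)·20.9²]/(19+40−2) = 571.826
t = (271 − 259)/√[571.826·(1/19 + 1/40)] = 1.8011
df = n₁ + n₂ − 2 = 57
p-value = P(T ≥ 1.8011) ≈ 0.0385
Since p ≈ 0.0385 < α = 0.05, reject H0; the evidence is statistically significant.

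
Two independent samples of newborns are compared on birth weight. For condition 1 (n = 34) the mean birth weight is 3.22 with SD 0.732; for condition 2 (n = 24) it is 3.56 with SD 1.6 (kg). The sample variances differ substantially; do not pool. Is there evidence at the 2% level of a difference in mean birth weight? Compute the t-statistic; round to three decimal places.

Let group 1 = condition 1, group 2 = condition 2. H0: μ_1 = μ_2; H1: μ_1 ≠ μ_2 (Welch's two-sample t-test, two-sided).
t = (x̄_1 − x̄_2)/√(s_1²/n_1 + s_2²/n_2) = (3.22 − 3.56)/√(0.732²/34 + 1.6²/24) = -0.972
Welch–Satterthwaite df ≈ 29.84
Two-sided p-value ≈ 0.339
Since p ≈ 0.339 > α = 0.02, fail to reject H0; the data do not provide sufficient evidence against H0.

-0.972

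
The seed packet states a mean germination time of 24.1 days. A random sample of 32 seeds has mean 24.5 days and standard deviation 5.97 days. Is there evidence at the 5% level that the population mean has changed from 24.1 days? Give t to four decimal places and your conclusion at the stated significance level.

H0: μ = 24.1; H1: μ ≠ 24.1 (one-sample t-test, two-sided).
t = (x̄ − μ₀)/(s/√n) = (24.5 − 24.1)/(5.97/√32) = 0.3790
df = n − 1 = 31
Two-sided p-value ≈ 0.707
Since p ≈ 0.707 > α = 0.05, fail to reject H0; the data do not provide sufficient evidence against H0.

t = 0.3790; fail to reject H0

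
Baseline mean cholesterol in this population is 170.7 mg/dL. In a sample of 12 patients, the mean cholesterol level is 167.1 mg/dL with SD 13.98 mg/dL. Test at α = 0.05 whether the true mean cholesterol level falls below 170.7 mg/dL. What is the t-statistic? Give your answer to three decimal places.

H0: μ = 170.7; H1: μ < 170.7 (one-sample t-test, left-tailed).
t = (x̄ − μ₀)/(s/√n) = (167.1 − 170.7)/(13.98/√12) = -0.892
df = n − 1 = 11
p-value = P(T ≤ -0.892) ≈ 0.1957
Since p ≈ 0.1957 > α = 0.05, fail to reject H0; the data do not provide sufficient evidence against H0.

-0.892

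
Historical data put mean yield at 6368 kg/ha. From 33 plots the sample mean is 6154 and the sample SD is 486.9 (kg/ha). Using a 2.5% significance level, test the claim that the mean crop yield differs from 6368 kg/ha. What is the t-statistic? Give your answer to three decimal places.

H0: μ = 6368; H1: μ ≠ 6368 (one-sample t-test, two-sided).
t = (x̄ − μ₀)/(s/√n) = (6154 − 6368)/(486.9/√33) = -2.525
df = n − 1 = 32
Two-sided p-value ≈ 0.017
Since p ≈ 0.017 < α = 0.025, reject H0; the data support H1.

-2.525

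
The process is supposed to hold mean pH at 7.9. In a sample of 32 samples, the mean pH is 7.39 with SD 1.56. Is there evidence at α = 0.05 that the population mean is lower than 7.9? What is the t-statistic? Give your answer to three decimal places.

-1.849

H0: μ = 7.9; H1: μ < 7.9 (one-sample t-test, left-tailed).
t = (x̄ − μ₀)/(s/√n) = (7.39 − 7.9)/(1.56/√32) = -1.849
df = n − 1 = 31
p-value = P(T ≤ -1.849) ≈ 0.037
Since p ≈ 0.037 < α = 0.05, reject H0; the evidence is statistically significant.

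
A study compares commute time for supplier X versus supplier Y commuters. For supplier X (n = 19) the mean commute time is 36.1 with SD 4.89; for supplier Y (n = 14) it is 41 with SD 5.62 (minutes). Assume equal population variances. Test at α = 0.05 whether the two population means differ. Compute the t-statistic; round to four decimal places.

Let group 1 = supplier X, group 2 = supplier Y. H0: μ_1 = μ_2; H1: μ_1 ≠ μ_2 (two-sample pooled-variance t-test, two-sided).
s_p² = [(19−1)·4.89² + (14−1)·5.62²]/(19+14−2) = 27.1295
t = (36.1 − 41)/√[27.1295·(1/19 + 1/14)] = -2.6709
df = n₁ + n₂ − 2 = 31
Two-sided p-value ≈ 0.0119
Since p ≈ 0.0119 < α = 0.05, reject H0; the evidence is statistically significant.

-2.6709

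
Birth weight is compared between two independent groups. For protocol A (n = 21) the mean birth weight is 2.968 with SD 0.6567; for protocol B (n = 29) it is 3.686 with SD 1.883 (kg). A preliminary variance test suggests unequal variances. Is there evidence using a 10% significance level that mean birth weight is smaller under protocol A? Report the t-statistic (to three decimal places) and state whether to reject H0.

t = -1.900; reject H0

Let group 1 = protocol A, group 2 = protocol B. H0: μ_1 = μ_2; H1: μ_1 < μ_2 (Welch's two-sample t-test, left-tailed).
t = (x̄_1 − x̄_2)/√(s_1²/n_1 + s_2²/n_2) = (2.968 − 3.686)/√(0.6567²/21 + 1.883²/29) = -1.900
Welch–Satterthwaite df ≈ 36.74
p-value = P(T ≤ -1.900) ≈ 0.0326
Since p ≈ 0.0326 < α = 0.1, reject H0; the data support H1.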